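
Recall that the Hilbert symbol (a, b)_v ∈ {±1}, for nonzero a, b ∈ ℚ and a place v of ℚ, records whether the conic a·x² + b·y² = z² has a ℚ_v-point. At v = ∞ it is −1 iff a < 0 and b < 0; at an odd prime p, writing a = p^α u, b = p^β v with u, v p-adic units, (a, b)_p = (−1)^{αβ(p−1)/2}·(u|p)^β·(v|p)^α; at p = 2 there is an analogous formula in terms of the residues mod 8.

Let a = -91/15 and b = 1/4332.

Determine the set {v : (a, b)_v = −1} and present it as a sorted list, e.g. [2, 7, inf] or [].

[2, 3, 5, 7]

Mod squares: a ≡ -1365, b ≡ 3. Check v ∈ {∞, 2, 3, 5, 7, 13, 19}.
v=7: a=7^1·(≡1), b=7^0·(≡6) mod 7; (1|7)=+1, (6|7)=-1; (−1)^{1·0·3}·(+1)^0·(-1)^1 = -1.
v=5: a=5^-1·(≡3), b=5^0·(≡3) mod 5; (3|5)=-1, (3|5)=-1; (−1)^{-1·0·2}·(-1)^0·(-1)^-1 = -1.
v=∞: -1365 < 0 and 3 > 0  ⇒  (a,b)_∞ = +1.
v=3: a=3^-1·(≡1), b=3^-1·(≡1) mod 3; (1|3)=+1, (1|3)=+1; (−1)^{-1·-1·1}·(+1)^-1·(+1)^-1 = -1.
v=19: a=19^0·(≡18), b=19^-2·(≡8) mod 19; (18|19)=-1, (8|19)=-1; (−1)^{0·-2·9}·(-1)^-2·(-1)^0 = +1.
v=13: a=13^1·(≡3), b=13^0·(≡9) mod 13; (3|13)=+1, (9|13)=+1; (−1)^{1·0·6}·(+1)^0·(+1)^1 = +1.
v=2: v_2(a)=0, v_2(b)=-2; units ≡ 3, 3 (mod 8); ε·ε+αω+βω = 1·1+0·1+-2·1 ≡ 1  ⇒  (a,b)_2 = -1.
Ram(-1365, 3) = {2, 3, 5, 7}; no ℚ_2-point on the conic.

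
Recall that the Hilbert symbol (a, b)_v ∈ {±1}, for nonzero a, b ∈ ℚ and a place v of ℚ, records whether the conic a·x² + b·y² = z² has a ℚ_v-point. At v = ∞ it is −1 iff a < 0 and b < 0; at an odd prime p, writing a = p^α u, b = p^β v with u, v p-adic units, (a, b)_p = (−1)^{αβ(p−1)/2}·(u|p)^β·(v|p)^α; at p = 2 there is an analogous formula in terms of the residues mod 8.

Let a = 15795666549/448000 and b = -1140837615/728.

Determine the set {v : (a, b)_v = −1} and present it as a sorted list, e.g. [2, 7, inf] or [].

Mod squares: a ≡ 51870, b ≡ -2730. Check v ∈ {∞, 2, 3, 5, 7, 13, 17, 19}.
v=7: a=7^-1·(≡2), b=7^-1·(≡1) mod 7; (2|7)=+1, (1|7)=+1; (−1)^{-1·-1·3}·(+1)^-1·(+1)^-1 = -1.
v=3: a=3^11·(≡1), b=3^7·(≡2) mod 3; (1|3)=+1, (2|3)=-1; (−1)^{11·7·1}·(+1)^7·(-1)^11 = +1.
v=∞: 51870 > 0 and -2730 < 0  ⇒  (a,b)_∞ = +1.
v=19: a=19^3·(≡3), b=19^2·(≡6) mod 19; (3|19)=-1, (6|19)=+1; (−1)^{3·2·9}·(-1)^2·(+1)^3 = +1.
v=17: a=17^0·(≡3), b=17^2·(≡11) mod 17; (3|17)=-1, (11|17)=-1; (−1)^{0·2·8}·(-1)^2·(-1)^0 = +1.
v=13: a=13^1·(≡1), b=13^-1·(≡11) mod 13; (1|13)=+1, (11|13)=-1; (−1)^{1·-1·6}·(+1)^-1·(-1)^1 = -1.
v=2: v_2(a)=-9, v_2(b)=-3; units ≡ 7, 3 (mod 8); ε·ε+αω+βω = 1·1+-9·1+-3·0 ≡ 0  ⇒  (a,b)_2 = +1.
v=5: a=5^-3·(≡1), b=5^1·(≡4) mod 5; (1|5)=+1, (4|5)=+1; (−1)^{-3·1·2}·(+1)^1·(+1)^-3 = +1.
(51870, -2730 / ℚ) ramifies at {7, 13}: a division algebra.

[7, 13]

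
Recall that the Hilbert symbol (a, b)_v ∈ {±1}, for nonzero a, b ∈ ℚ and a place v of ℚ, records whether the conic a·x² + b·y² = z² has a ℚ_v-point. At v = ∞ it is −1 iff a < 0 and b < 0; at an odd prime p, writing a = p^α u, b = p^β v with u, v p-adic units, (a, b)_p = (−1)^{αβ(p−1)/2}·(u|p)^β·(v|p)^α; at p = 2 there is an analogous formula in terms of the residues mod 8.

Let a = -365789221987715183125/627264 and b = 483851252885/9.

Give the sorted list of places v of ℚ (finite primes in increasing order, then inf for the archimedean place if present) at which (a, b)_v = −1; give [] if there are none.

Mod squares: a ≡ -13, b ≡ 482885. Check v ∈ {∞, 2, 3, 5, 7, 11, 13, 17, 19, 23}.
v=19: a=19^2·(≡7), b=19^1·(≡10) mod 19; (7|19)=+1, (10|19)=-1; (−1)^{2·1·9}·(+1)^1·(-1)^2 = +1.
v=23: a=23^2·(≡10), b=23^1·(≡5) mod 23; (10|23)=-1, (5|23)=-1; (−1)^{2·1·11}·(-1)^1·(-1)^2 = -1.
v=∞: -13 < 0 and 482885 > 0  ⇒  (a,b)_∞ = +1.
v=11: a=11^-2·(≡9), b=11^2·(≡7) mod 11; (9|11)=+1, (7|11)=-1; (−1)^{-2·2·5}·(+1)^2·(-1)^-2 = +1.
v=5: a=5^4·(≡3), b=5^1·(≡3) mod 5; (3|5)=-1, (3|5)=-1; (−1)^{4·1·2}·(-1)^1·(-1)^4 = -1.
v=2: v_2(a)=-6, v_2(b)=0; units ≡ 3, 5 (mod 8); ε·ε+αω+βω = 1·0+-6·1+0·1 ≡ 0  ⇒  (a,b)_2 = +1.
v=17: a=17^2·(≡13), b=17^1·(≡1) mod 17; (13|17)=+1, (1|17)=+1; (−1)^{2·1·8}·(+1)^1·(+1)^2 = +1.
v=13: a=13^9·(≡3), b=13^3·(≡12) mod 13; (3|13)=+1, (12|13)=+1; (−1)^{9·3·6}·(+1)^3·(+1)^9 = +1.
v=3: a=3^-4·(≡2), b=3^-2·(≡2) mod 3; (2|3)=-1, (2|3)=-1; (−1)^{-4·-2·1}·(-1)^-2·(-1)^-4 = +1.
v=7: a=7^0·(≡1), b=7^2·(≡4) mod 7; (1|7)=+1, (4|7)=+1; (−1)^{0·2·3}·(+1)^2·(+1)^0 = +1.
|Ram(-13, 482885)| = 2, even; anisotropic at {5, 23}.

[5, 23]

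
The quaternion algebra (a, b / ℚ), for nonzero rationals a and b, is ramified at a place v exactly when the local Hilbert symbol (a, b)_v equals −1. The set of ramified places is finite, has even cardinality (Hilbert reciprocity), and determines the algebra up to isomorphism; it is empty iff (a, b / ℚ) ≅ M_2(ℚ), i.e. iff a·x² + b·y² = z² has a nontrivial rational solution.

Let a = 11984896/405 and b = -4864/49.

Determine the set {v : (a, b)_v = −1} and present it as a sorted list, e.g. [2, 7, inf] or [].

[2, 19]

(a, b) ≡ (14630, -19) mod (ℚ^×)²; places V = {2, 3, 5, 7, 11, 19, ∞}.
(a,b)_5: α=-1, u≡1; β=0, v≡4 (mod 5); (1|5)=+1, (4|5)=+1; sign (−1)^0·+1^0·+1^-1 = +1.
(a,b)_3: α=-4, u≡2; β=0, v≡2 (mod 3); (2|3)=-1, (2|3)=-1; sign (−1)^0·-1^0·-1^-4 = +1.
(a,b)_∞: sgn(14630)=+, sgn(-19)=−, so +1.
(a,b)_7: α=1, u≡2; β=-2, v≡1 (mod 7); (2|7)=+1, (1|7)=+1; sign (−1)^0·+1^-2·+1^1 = +1.
(a,b)_11: α=1, u≡7; β=0, v≡4 (mod 11); (7|11)=-1, (4|11)=+1; sign (−1)^0·-1^0·+1^1 = +1.
(a,b)_19: α=1, u≡10; β=1, v≡13 (mod 19); (10|19)=-1, (13|19)=-1; sign (−1)^1·-1^1·-1^1 = -1.
(a,b)_2: α=13, β=8; u≡3, v≡5 (mod 8); ε(u)ε(v)=1·0, αω(v)=13·1, βω(u)=8·1; sum ≡ 1  ⇒  -1.
(14630, -19 / ℚ) ramifies at {2, 19}: a division algebra.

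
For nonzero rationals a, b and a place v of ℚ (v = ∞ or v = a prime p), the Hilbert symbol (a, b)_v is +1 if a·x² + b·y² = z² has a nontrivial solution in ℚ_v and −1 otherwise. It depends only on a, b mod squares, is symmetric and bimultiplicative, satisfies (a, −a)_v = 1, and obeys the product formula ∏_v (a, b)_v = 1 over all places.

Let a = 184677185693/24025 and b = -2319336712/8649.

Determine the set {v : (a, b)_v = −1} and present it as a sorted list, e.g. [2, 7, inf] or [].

[2, 7]

(a, b) ≡ (37037, -5698) mod (ℚ^×)²; places V = {2, 3, 5, 7, 11, 13, 29, 31, 37, ∞}.
(a,b)_13: α=1, u≡5; β=0, v≡12 (mod 13); (5|13)=-1, (12|13)=+1; sign (−1)^0·-1^0·+1^1 = +1.
(a,b)_31: α=-2, u≡22; β=-2, v≡30 (mod 31); (22|31)=-1, (30|31)=-1; sign (−1)^0·-1^-2·-1^-2 = +1.
(a,b)_5: α=-2, u≡3; β=0, v≡2 (mod 5); (3|5)=-1, (2|5)=-1; sign (−1)^0·-1^0·-1^-2 = +1.
(a,b)_7: α=3, u≡5; β=1, v≡3 (mod 7); (5|7)=-1, (3|7)=-1; sign (−1)^1·-1^1·-1^3 = -1.
(a,b)_3: α=0, u≡2; β=-2, v≡2 (mod 3); (2|3)=-1, (2|3)=-1; sign (−1)^0·-1^-2·-1^0 = +1.
(a,b)_2: α=0, β=3; u≡5, v≡7 (mod 8); ε(u)ε(v)=0·1, αω(v)=0·0, βω(u)=3·1; sum ≡ 1  ⇒  -1.
(a,b)_11: α=3, u≡3; β=3, v≡8 (mod 11); (3|11)=+1, (8|11)=-1; sign (−1)^1·+1^3·-1^3 = +1.
(a,b)_∞: sgn(37037)=+, sgn(-5698)=−, so +1.
(a,b)_29: α=2, u≡4; β=2, v≡18 (mod 29); (4|29)=+1, (18|29)=-1; sign (−1)^0·+1^2·-1^2 = +1.
(a,b)_37: α=1, u≡22; β=1, v≡17 (mod 37); (22|37)=-1, (17|37)=-1; sign (−1)^0·-1^1·-1^1 = +1.
(37037, -5698 / ℚ) ramifies at {2, 7}: a division algebra.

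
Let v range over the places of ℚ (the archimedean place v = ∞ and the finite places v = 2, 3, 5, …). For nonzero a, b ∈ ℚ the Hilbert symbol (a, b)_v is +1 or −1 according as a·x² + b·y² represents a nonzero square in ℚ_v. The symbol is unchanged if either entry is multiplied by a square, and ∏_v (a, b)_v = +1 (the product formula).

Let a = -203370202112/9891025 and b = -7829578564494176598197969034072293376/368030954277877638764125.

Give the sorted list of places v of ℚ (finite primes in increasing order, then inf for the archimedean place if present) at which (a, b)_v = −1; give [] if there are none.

[5, 17, 41, inf]

Mod squares: a ≡ -33497, b ≡ -222085110. Check v ∈ {∞, 2, 3, 5, 7, 11, 13, 17, 19, 29, 31, 37, 41, 43}.
v=19: a=19^1·(≡6), b=19^5·(≡12) mod 19; (6|19)=+1, (12|19)=-1; (−1)^{1·5·9}·(+1)^5·(-1)^1 = +1.
v=11: a=11^2·(≡1), b=11^4·(≡8) mod 11; (1|11)=+1, (8|11)=-1; (−1)^{2·4·5}·(+1)^4·(-1)^2 = +1.
v=3: a=3^0·(≡1), b=3^1·(≡2) mod 3; (1|3)=+1, (2|3)=-1; (−1)^{0·1·1}·(+1)^1·(-1)^0 = +1.
v=29: a=29^0·(≡12), b=29^-2·(≡25) mod 29; (12|29)=-1, (25|29)=+1; (−1)^{0·-2·14}·(-1)^-2·(+1)^0 = +1.
v=37: a=37^-2·(≡26), b=37^-6·(≡11) mod 37; (26|37)=+1, (11|37)=+1; (−1)^{-2·-6·18}·(+1)^-6·(+1)^-2 = +1.
v=43: a=43^1·(≡4), b=43^3·(≡37) mod 43; (4|43)=+1, (37|43)=-1; (−1)^{1·3·21}·(+1)^3·(-1)^1 = +1.
v=41: a=41^1·(≡14), b=41^3·(≡1) mod 41; (14|41)=-1, (1|41)=+1; (−1)^{1·3·20}·(-1)^3·(+1)^1 = -1.
v=5: a=5^-2·(≡3), b=5^-3·(≡3) mod 5; (3|5)=-1, (3|5)=-1; (−1)^{-2·-3·2}·(-1)^-3·(-1)^-2 = -1.
v=2: v_2(a)=10, v_2(b)=33; units ≡ 7, 5 (mod 8); ε·ε+αω+βω = 1·0+10·1+33·0 ≡ 0  ⇒  (a,b)_2 = +1.
v=7: a=7^2·(≡5), b=7^6·(≡5) mod 7; (5|7)=-1, (5|7)=-1; (−1)^{2·6·3}·(-1)^6·(-1)^2 = +1.
v=31: a=31^0·(≡5), b=31^-2·(≡26) mod 31; (5|31)=+1, (26|31)=-1; (−1)^{0·-2·15}·(+1)^-2·(-1)^0 = +1.
v=17: a=17^-2·(≡11), b=17^-5·(≡5) mod 17; (11|17)=-1, (5|17)=-1; (−1)^{-2·-5·8}·(-1)^-5·(-1)^-2 = -1.
v=13: a=13^0·(≡1), b=13^1·(≡12) mod 13; (1|13)=+1, (12|13)=+1; (−1)^{0·1·6}·(+1)^1·(+1)^0 = +1.
v=∞: -33497 < 0 and -222085110 < 0  ⇒  (a,b)_∞ = -1.
Ram(-33497, -222085110) = {5, 17, 41, ∞}; no ℚ_5-point on the conic.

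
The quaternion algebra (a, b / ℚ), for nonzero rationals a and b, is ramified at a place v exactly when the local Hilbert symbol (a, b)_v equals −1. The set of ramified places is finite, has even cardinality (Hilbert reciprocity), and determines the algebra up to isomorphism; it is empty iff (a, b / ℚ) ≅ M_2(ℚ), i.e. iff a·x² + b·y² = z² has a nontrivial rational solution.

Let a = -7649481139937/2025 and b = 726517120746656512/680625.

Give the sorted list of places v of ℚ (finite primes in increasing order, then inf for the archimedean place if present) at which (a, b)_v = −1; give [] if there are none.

[2, 7, 13, 19, 31, 53]

Mod squares: a ≡ -1232777, b ≡ 9333883. Check v ∈ {∞, 2, 3, 5, 7, 11, 13, 19, 23, 31, 47, 53}.
v=47: a=47^2·(≡15), b=47^2·(≡21) mod 47; (15|47)=-1, (21|47)=+1; (−1)^{2·2·23}·(-1)^2·(+1)^2 = +1.
v=2: v_2(a)=0, v_2(b)=8; units ≡ 7, 3 (mod 8); ε·ε+αω+βω = 1·1+0·1+8·0 ≡ 1  ⇒  (a,b)_2 = -1.
v=31: a=31^1·(≡23), b=31^1·(≡30) mod 31; (23|31)=-1, (30|31)=-1; (−1)^{1·1·15}·(-1)^1·(-1)^1 = -1.
v=5: a=5^-2·(≡3), b=5^-4·(≡3) mod 5; (3|5)=-1, (3|5)=-1; (−1)^{-2·-4·2}·(-1)^-4·(-1)^-2 = +1.
v=3: a=3^-4·(≡1), b=3^-2·(≡1) mod 3; (1|3)=+1, (1|3)=+1; (−1)^{-4·-2·1}·(+1)^-2·(+1)^-4 = +1.
v=11: a=11^0·(≡1), b=11^-2·(≡5) mod 11; (1|11)=+1, (5|11)=+1; (−1)^{0·-2·5}·(+1)^-2·(+1)^0 = +1.
v=19: a=19^1·(≡18), b=19^1·(≡3) mod 19; (18|19)=-1, (3|19)=-1; (−1)^{1·1·9}·(-1)^1·(-1)^1 = -1.
v=13: a=13^1·(≡2), b=13^1·(≡4) mod 13; (2|13)=-1, (4|13)=+1; (−1)^{1·1·6}·(-1)^1·(+1)^1 = -1.
v=7: a=7^1·(≡1), b=7^2·(≡3) mod 7; (1|7)=+1, (3|7)=-1; (−1)^{1·2·3}·(+1)^2·(-1)^1 = -1.
v=23: a=23^1·(≡19), b=23^1·(≡4) mod 23; (19|23)=-1, (4|23)=+1; (−1)^{1·1·11}·(-1)^1·(+1)^1 = +1.
v=∞: -1232777 < 0 and 9333883 > 0  ⇒  (a,b)_∞ = +1.
v=53: a=53^2·(≡5), b=53^3·(≡33) mod 53; (5|53)=-1, (33|53)=-1; (−1)^{2·3·26}·(-1)^3·(-1)^2 = -1.
(-1232777, 9333883 / ℚ) ramifies at {2, 7, 13, 19, 31, 53}: a division algebra.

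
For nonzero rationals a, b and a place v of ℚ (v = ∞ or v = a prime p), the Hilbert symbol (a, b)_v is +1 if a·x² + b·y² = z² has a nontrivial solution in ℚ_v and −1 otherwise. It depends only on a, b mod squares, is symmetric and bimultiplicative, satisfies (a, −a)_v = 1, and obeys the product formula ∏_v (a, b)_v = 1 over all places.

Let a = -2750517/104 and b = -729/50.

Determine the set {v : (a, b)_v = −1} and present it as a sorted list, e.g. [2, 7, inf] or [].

Mod squares: a ≡ -2002, b ≡ -2. Check v ∈ {∞, 2, 3, 5, 7, 11, 13}.
v=13: a=13^-1·(≡11), b=13^0·(≡7) mod 13; (11|13)=-1, (7|13)=-1; (−1)^{-1·0·6}·(-1)^0·(-1)^-1 = -1.
v=11: a=11^1·(≡1), b=11^0·(≡5) mod 11; (1|11)=+1, (5|11)=+1; (−1)^{1·0·5}·(+1)^0·(+1)^1 = +1.
v=3: a=3^6·(≡2), b=3^6·(≡1) mod 3; (2|3)=-1, (1|3)=+1; (−1)^{6·6·1}·(-1)^6·(+1)^6 = +1.
v=5: a=5^0·(≡2), b=5^-2·(≡3) mod 5; (2|5)=-1, (3|5)=-1; (−1)^{0·-2·2}·(-1)^-2·(-1)^0 = +1.
v=2: v_2(a)=-3, v_2(b)=-1; units ≡ 7, 7 (mod 8); ε·ε+αω+βω = 1·1+-3·0+-1·0 ≡ 1  ⇒  (a,b)_2 = -1.
v=7: a=7^3·(≡4), b=7^0·(≡6) mod 7; (4|7)=+1, (6|7)=-1; (−1)^{3·0·3}·(+1)^0·(-1)^3 = -1.
v=∞: -2002 < 0 and -2 < 0  ⇒  (a,b)_∞ = -1.
Ram(-2002, -2) = {2, 7, 13, ∞}; no ℚ_2-point on the conic.

[2, 7, 13, inf]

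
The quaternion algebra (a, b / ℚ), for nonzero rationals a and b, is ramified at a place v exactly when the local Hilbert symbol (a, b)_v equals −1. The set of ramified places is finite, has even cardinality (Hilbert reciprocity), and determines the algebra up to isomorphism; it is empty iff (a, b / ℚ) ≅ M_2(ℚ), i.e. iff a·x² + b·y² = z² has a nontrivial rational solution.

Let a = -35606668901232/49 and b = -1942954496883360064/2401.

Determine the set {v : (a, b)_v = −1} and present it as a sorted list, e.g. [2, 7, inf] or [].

Mod squares: a ≡ -18183, b ≡ -468901. Check v ∈ {∞, 2, 3, 7, 11, 13, 19, 23, 29, 37}.
v=11: a=11^1·(≡6), b=11^0·(≡2) mod 11; (6|11)=-1, (2|11)=-1; (−1)^{1·0·5}·(-1)^0·(-1)^1 = -1.
v=2: v_2(a)=4, v_2(b)=6; units ≡ 1, 3 (mod 8); ε·ε+αω+βω = 0·1+4·1+6·0 ≡ 0  ⇒  (a,b)_2 = +1.
v=∞: -18183 < 0 and -468901 < 0  ⇒  (a,b)_∞ = -1.
v=13: a=13^2·(≡12), b=13^2·(≡1) mod 13; (12|13)=+1, (1|13)=+1; (−1)^{2·2·6}·(+1)^2·(+1)^2 = +1.
v=19: a=19^1·(≡8), b=19^1·(≡2) mod 19; (8|19)=-1, (2|19)=-1; (−1)^{1·1·9}·(-1)^1·(-1)^1 = -1.
v=3: a=3^1·(≡2), b=3^0·(≡2) mod 3; (2|3)=-1, (2|3)=-1; (−1)^{1·0·1}·(-1)^0·(-1)^1 = -1.
v=7: a=7^-2·(≡5), b=7^-4·(≡1) mod 7; (5|7)=-1, (1|7)=+1; (−1)^{-2·-4·3}·(-1)^-4·(+1)^-2 = +1.
v=37: a=37^2·(≡30), b=37^3·(≡15) mod 37; (30|37)=+1, (15|37)=-1; (−1)^{2·3·18}·(+1)^3·(-1)^2 = +1.
v=23: a=23^2·(≡14), b=23^5·(≡20) mod 23; (14|23)=-1, (20|23)=-1; (−1)^{2·5·11}·(-1)^5·(-1)^2 = -1.
v=29: a=29^1·(≡8), b=29^1·(≡28) mod 29; (8|29)=-1, (28|29)=+1; (−1)^{1·1·14}·(-1)^1·(+1)^1 = -1.
|Ram(-18183, -468901)| = 6, even; anisotropic at {3, 11, 19, 23, 29, ∞}.

[3, 11, 19, 23, 29, inf]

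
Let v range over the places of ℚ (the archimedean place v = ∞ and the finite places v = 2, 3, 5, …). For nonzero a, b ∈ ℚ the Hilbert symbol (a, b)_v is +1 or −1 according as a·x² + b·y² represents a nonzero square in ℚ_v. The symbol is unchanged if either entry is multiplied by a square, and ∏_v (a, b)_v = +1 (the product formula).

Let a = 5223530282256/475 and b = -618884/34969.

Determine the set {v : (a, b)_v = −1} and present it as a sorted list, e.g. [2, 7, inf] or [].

(a, b) ≡ (62491, -161) mod (ℚ^×)²; places V = {2, 3, 5, 7, 11, 13, 17, 19, 23, 31, 41, ∞}.
(a,b)_3: α=10, u≡1; β=0, v≡1 (mod 3); (1|3)=+1, (1|3)=+1; sign (−1)^0·+1^0·+1^10 = +1.
(a,b)_2: α=4, β=2; u≡3, v≡7 (mod 8); ε(u)ε(v)=1·1, αω(v)=4·0, βω(u)=2·1; sum ≡ 1  ⇒  -1.
(a,b)_5: α=-2, u≡4; β=0, v≡4 (mod 5); (4|5)=+1, (4|5)=+1; sign (−1)^0·+1^0·+1^-2 = +1.
(a,b)_∞: sgn(62491)=+, sgn(-161)=−, so +1.
(a,b)_31: α=0, u≡3; β=2, v≡7 (mod 31); (3|31)=-1, (7|31)=+1; sign (−1)^0·-1^2·+1^0 = +1.
(a,b)_41: α=2, u≡13; β=0, v≡28 (mod 41); (13|41)=-1, (28|41)=-1; sign (−1)^0·-1^0·-1^2 = +1.
(a,b)_23: α=1, u≡1; β=1, v≡13 (mod 23); (1|23)=+1, (13|23)=+1; sign (−1)^1·+1^1·+1^1 = -1.
(a,b)_13: α=1, u≡3; β=0, v≡6 (mod 13); (3|13)=+1, (6|13)=-1; sign (−1)^0·+1^0·-1^1 = -1.
(a,b)_17: α=0, u≡8; β=-2, v≡9 (mod 17); (8|17)=+1, (9|17)=+1; sign (−1)^0·+1^-2·+1^0 = +1.
(a,b)_19: α=-1, u≡8; β=0, v≡13 (mod 19); (8|19)=-1, (13|19)=-1; sign (−1)^0·-1^0·-1^-1 = -1.
(a,b)_7: α=0, u≡1; β=1, v≡3 (mod 7); (1|7)=+1, (3|7)=-1; sign (−1)^0·+1^1·-1^0 = +1.
(a,b)_11: α=1, u≡1; β=-2, v≡3 (mod 11); (1|11)=+1, (3|11)=+1; sign (−1)^0·+1^-2·+1^1 = +1.
|Ram(62491, -161)| = 4, even; anisotropic at {2, 13, 19, 23}.

[2, 13, 19, 23]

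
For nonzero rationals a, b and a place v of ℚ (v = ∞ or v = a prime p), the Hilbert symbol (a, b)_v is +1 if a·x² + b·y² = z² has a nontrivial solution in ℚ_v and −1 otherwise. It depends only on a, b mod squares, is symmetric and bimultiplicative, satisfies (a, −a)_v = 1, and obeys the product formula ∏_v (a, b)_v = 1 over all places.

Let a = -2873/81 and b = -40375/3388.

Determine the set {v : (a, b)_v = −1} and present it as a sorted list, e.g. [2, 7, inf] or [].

[2, 5, 19, inf]

Mod squares: a ≡ -17, b ≡ -11305. Check v ∈ {∞, 2, 3, 5, 7, 11, 13, 17, 19}.
v=3: a=3^-4·(≡1), b=3^0·(≡2) mod 3; (1|3)=+1, (2|3)=-1; (−1)^{-4·0·1}·(+1)^0·(-1)^-4 = +1.
v=∞: -17 < 0 and -11305 < 0  ⇒  (a,b)_∞ = -1.
v=2: v_2(a)=0, v_2(b)=-2; units ≡ 7, 7 (mod 8); ε·ε+αω+βω = 1·1+0·0+-2·0 ≡ 1  ⇒  (a,b)_2 = -1.
v=7: a=7^0·(≡1), b=7^-1·(≡1) mod 7; (1|7)=+1, (1|7)=+1; (−1)^{0·-1·3}·(+1)^-1·(+1)^0 = +1.
v=13: a=13^2·(≡3), b=13^0·(≡2) mod 13; (3|13)=+1, (2|13)=-1; (−1)^{2·0·6}·(+1)^0·(-1)^2 = +1.
v=5: a=5^0·(≡2), b=5^3·(≡4) mod 5; (2|5)=-1, (4|5)=+1; (−1)^{0·3·2}·(-1)^3·(+1)^0 = -1.
v=19: a=19^0·(≡3), b=19^1·(≡10) mod 19; (3|19)=-1, (10|19)=-1; (−1)^{0·1·9}·(-1)^1·(-1)^0 = -1.
v=17: a=17^1·(≡4), b=17^1·(≡1) mod 17; (4|17)=+1, (1|17)=+1; (−1)^{1·1·8}·(+1)^1·(+1)^1 = +1.
v=11: a=11^0·(≡5), b=11^-2·(≡1) mod 11; (5|11)=+1, (1|11)=+1; (−1)^{0·-2·5}·(+1)^-2·(+1)^0 = +1.
|Ram(-17, -11305)| = 4, even; anisotropic at {2, 5, 19, ∞}.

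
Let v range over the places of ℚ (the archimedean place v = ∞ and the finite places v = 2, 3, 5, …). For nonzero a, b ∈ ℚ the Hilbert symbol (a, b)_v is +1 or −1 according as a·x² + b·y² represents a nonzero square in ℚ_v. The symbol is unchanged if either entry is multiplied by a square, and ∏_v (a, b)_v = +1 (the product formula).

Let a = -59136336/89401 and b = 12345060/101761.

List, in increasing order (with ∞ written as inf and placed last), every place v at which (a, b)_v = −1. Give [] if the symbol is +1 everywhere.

[17, 29]

Mod squares: a ≡ -29, b ≡ 62985. Check v ∈ {∞, 2, 3, 5, 7, 11, 13, 17, 19, 23, 29}.
v=3: a=3^2·(≡1), b=3^1·(≡1) mod 3; (1|3)=+1, (1|3)=+1; (−1)^{2·1·1}·(+1)^1·(+1)^2 = +1.
v=11: a=11^0·(≡4), b=11^-2·(≡7) mod 11; (4|11)=+1, (7|11)=-1; (−1)^{0·-2·5}·(+1)^-2·(-1)^0 = +1.
v=∞: -29 < 0 and 62985 > 0  ⇒  (a,b)_∞ = +1.
v=7: a=7^2·(≡5), b=7^2·(≡5) mod 7; (5|7)=-1, (5|7)=-1; (−1)^{2·2·3}·(-1)^2·(-1)^2 = +1.
v=5: a=5^0·(≡4), b=5^1·(≡2) mod 5; (4|5)=+1, (2|5)=-1; (−1)^{0·1·2}·(+1)^1·(-1)^0 = +1.
v=2: v_2(a)=4, v_2(b)=2; units ≡ 3, 1 (mod 8); ε·ε+αω+βω = 1·0+4·0+2·1 ≡ 0  ⇒  (a,b)_2 = +1.
v=13: a=13^-2·(≡3), b=13^1·(≡10) mod 13; (3|13)=+1, (10|13)=+1; (−1)^{-2·1·6}·(+1)^1·(+1)^-2 = +1.
v=23: a=23^-2·(≡20), b=23^0·(≡7) mod 23; (20|23)=-1, (7|23)=-1; (−1)^{-2·0·11}·(-1)^0·(-1)^-2 = +1.
v=19: a=19^0·(≡4), b=19^1·(≡1) mod 19; (4|19)=+1, (1|19)=+1; (−1)^{0·1·9}·(+1)^1·(+1)^0 = +1.
v=17: a=17^2·(≡6), b=17^1·(≡9) mod 17; (6|17)=-1, (9|17)=+1; (−1)^{2·1·8}·(-1)^1·(+1)^2 = -1.
v=29: a=29^1·(≡13), b=29^-2·(≡10) mod 29; (13|29)=+1, (10|29)=-1; (−1)^{1·-2·14}·(+1)^-2·(-1)^1 = -1.
|Ram(-29, 62985)| = 2, even; anisotropic at {17, 29}.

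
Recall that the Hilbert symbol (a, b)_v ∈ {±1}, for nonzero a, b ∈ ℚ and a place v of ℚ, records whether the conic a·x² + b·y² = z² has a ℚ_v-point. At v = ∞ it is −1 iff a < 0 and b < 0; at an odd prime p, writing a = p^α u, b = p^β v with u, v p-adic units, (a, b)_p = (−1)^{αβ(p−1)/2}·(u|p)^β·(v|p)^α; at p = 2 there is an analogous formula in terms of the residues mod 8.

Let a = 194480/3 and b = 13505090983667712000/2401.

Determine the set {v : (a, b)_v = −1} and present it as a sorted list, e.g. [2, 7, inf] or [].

[5, 17]

Mod squares: a ≡ 36465, b ≡ 2145. Check v ∈ {∞, 2, 3, 5, 7, 11, 13, 17}.
v=17: a=17^1·(≡11), b=17^4·(≡7) mod 17; (11|17)=-1, (7|17)=-1; (−1)^{1·4·8}·(-1)^4·(-1)^1 = -1.
v=5: a=5^1·(≡2), b=5^3·(≡1) mod 5; (2|5)=-1, (1|5)=+1; (−1)^{1·3·2}·(-1)^3·(+1)^1 = -1.
v=2: v_2(a)=4, v_2(b)=14; units ≡ 1, 1 (mod 8); ε·ε+αω+βω = 0·0+4·0+14·0 ≡ 0  ⇒  (a,b)_2 = +1.
v=∞: 36465 > 0 and 2145 > 0  ⇒  (a,b)_∞ = +1.
v=11: a=11^1·(≡1), b=11^3·(≡2) mod 11; (1|11)=+1, (2|11)=-1; (−1)^{1·3·5}·(+1)^3·(-1)^1 = +1.
v=13: a=13^1·(≡12), b=13^3·(≡4) mod 13; (12|13)=+1, (4|13)=+1; (−1)^{1·3·6}·(+1)^3·(+1)^1 = +1.
v=3: a=3^-1·(≡2), b=3^3·(≡1) mod 3; (2|3)=-1, (1|3)=+1; (−1)^{-1·3·1}·(-1)^3·(+1)^-1 = +1.
v=7: a=7^0·(≡2), b=7^-4·(≡5) mod 7; (2|7)=+1, (5|7)=-1; (−1)^{0·-4·3}·(+1)^-4·(-1)^0 = +1.
(36465, 2145 / ℚ) ramifies at {5, 17}: a division algebra.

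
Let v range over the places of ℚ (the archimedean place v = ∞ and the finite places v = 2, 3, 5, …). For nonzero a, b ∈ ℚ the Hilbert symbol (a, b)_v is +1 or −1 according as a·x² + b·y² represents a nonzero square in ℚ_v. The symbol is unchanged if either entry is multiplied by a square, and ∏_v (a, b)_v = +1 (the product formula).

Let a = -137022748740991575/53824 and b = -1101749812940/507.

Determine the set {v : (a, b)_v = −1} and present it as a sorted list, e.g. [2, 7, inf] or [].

Mod squares: a ≡ -1463, b ≡ -105. Check v ∈ {∞, 2, 3, 5, 7, 11, 13, 19, 23, 29}.
v=19: a=19^3·(≡3), b=19^2·(≡7) mod 19; (3|19)=-1, (7|19)=+1; (−1)^{3·2·9}·(-1)^2·(+1)^3 = +1.
v=29: a=29^-2·(≡25), b=29^2·(≡12) mod 29; (25|29)=+1, (12|29)=-1; (−1)^{-2·2·14}·(+1)^2·(-1)^-2 = +1.
v=5: a=5^2·(≡3), b=5^1·(≡1) mod 5; (3|5)=-1, (1|5)=+1; (−1)^{2·1·2}·(-1)^1·(+1)^2 = -1.
v=23: a=23^0·(≡2), b=23^2·(≡17) mod 23; (2|23)=+1, (17|23)=-1; (−1)^{0·2·11}·(+1)^2·(-1)^0 = +1.
v=3: a=3^6·(≡1), b=3^-1·(≡1) mod 3; (1|3)=+1, (1|3)=+1; (−1)^{6·-1·1}·(+1)^-1·(+1)^6 = +1.
v=11: a=11^3·(≡6), b=11^0·(≡4) mod 11; (6|11)=-1, (4|11)=+1; (−1)^{3·0·5}·(-1)^0·(+1)^3 = +1.
v=13: a=13^0·(≡8), b=13^-2·(≡1) mod 13; (8|13)=-1, (1|13)=+1; (−1)^{0·-2·6}·(-1)^-2·(+1)^0 = +1.
v=∞: -1463 < 0 and -105 < 0  ⇒  (a,b)_∞ = -1.
v=7: a=7^7·(≡4), b=7^3·(≡3) mod 7; (4|7)=+1, (3|7)=-1; (−1)^{7·3·3}·(+1)^3·(-1)^7 = +1.
v=2: v_2(a)=-6, v_2(b)=2; units ≡ 1, 7 (mod 8); ε·ε+αω+βω = 0·1+-6·0+2·0 ≡ 0  ⇒  (a,b)_2 = +1.
Ram(-1463, -105) = {5, ∞}; no ℚ_5-point on the conic.

[5, inf]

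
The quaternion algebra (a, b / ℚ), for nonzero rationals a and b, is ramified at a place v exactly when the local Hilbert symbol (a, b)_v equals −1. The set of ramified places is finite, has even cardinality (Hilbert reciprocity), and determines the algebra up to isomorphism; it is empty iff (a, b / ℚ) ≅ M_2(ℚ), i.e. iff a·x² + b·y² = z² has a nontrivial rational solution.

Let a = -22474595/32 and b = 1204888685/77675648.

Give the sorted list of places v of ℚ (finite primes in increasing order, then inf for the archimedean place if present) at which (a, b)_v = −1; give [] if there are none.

[5, 11, 13, 17]

Mod squares: a ≡ -24310, b ≡ 170170. Check v ∈ {∞, 2, 5, 7, 11, 13, 17, 19, 41, 43}.
v=11: a=11^1·(≡5), b=11^1·(≡5) mod 11; (5|11)=+1, (5|11)=+1; (−1)^{1·1·5}·(+1)^1·(+1)^1 = -1.
v=43: a=43^2·(≡30), b=43^0·(≡5) mod 43; (30|43)=-1, (5|43)=-1; (−1)^{2·0·21}·(-1)^0·(-1)^2 = +1.
v=5: a=5^1·(≡3), b=5^1·(≡4) mod 5; (3|5)=-1, (4|5)=+1; (−1)^{1·1·2}·(-1)^1·(+1)^1 = -1.
v=17: a=17^1·(≡15), b=17^3·(≡12) mod 17; (15|17)=+1, (12|17)=-1; (−1)^{1·3·8}·(+1)^3·(-1)^1 = -1.
v=7: a=7^0·(≡1), b=7^3·(≡6) mod 7; (1|7)=+1, (6|7)=-1; (−1)^{0·3·3}·(+1)^3·(-1)^0 = +1.
v=41: a=41^0·(≡13), b=41^-2·(≡37) mod 41; (13|41)=-1, (37|41)=+1; (−1)^{0·-2·20}·(-1)^-2·(+1)^0 = +1.
v=19: a=19^0·(≡14), b=19^-2·(≡11) mod 19; (14|19)=-1, (11|19)=+1; (−1)^{0·-2·9}·(-1)^-2·(+1)^0 = +1.
v=∞: -24310 < 0 and 170170 > 0  ⇒  (a,b)_∞ = +1.
v=13: a=13^1·(≡7), b=13^1·(≡1) mod 13; (7|13)=-1, (1|13)=+1; (−1)^{1·1·6}·(-1)^1·(+1)^1 = -1.
v=2: v_2(a)=-5, v_2(b)=-7; units ≡ 5, 5 (mod 8); ε·ε+αω+βω = 0·0+-5·1+-7·1 ≡ 0  ⇒  (a,b)_2 = +1.
(-24310, 170170 / ℚ) ramifies at {5, 11, 13, 17}: a division algebra.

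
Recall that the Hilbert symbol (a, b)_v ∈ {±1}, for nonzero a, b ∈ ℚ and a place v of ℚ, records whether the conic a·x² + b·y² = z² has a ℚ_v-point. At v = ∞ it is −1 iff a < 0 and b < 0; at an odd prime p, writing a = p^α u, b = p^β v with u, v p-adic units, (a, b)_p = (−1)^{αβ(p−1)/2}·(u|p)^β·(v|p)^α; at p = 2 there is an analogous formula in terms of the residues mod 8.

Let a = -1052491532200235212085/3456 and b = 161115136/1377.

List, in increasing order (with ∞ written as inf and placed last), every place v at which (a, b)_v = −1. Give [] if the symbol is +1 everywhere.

Mod squares: a ≡ -106590, b ≡ 323. Check v ∈ {∞, 2, 3, 5, 7, 11, 13, 17, 19}.
v=∞: -106590 < 0 and 323 > 0  ⇒  (a,b)_∞ = +1.
v=3: a=3^-3·(≡2), b=3^-4·(≡2) mod 3; (2|3)=-1, (2|3)=-1; (−1)^{-3·-4·1}·(-1)^-4·(-1)^-3 = -1.
v=2: v_2(a)=-7, v_2(b)=10; units ≡ 1, 3 (mod 8); ε·ε+αω+βω = 0·1+-7·1+10·0 ≡ 1  ⇒  (a,b)_2 = -1.
v=7: a=7^6·(≡3), b=7^2·(≡2) mod 7; (3|7)=-1, (2|7)=+1; (−1)^{6·2·3}·(-1)^2·(+1)^6 = +1.
v=5: a=5^1·(≡3), b=5^0·(≡3) mod 5; (3|5)=-1, (3|5)=-1; (−1)^{1·0·2}·(-1)^0·(-1)^1 = -1.
v=17: a=17^3·(≡10), b=17^-1·(≡13) mod 17; (10|17)=-1, (13|17)=+1; (−1)^{3·-1·8}·(-1)^-1·(+1)^3 = -1.
v=11: a=11^1·(≡4), b=11^0·(≡3) mod 11; (4|11)=+1, (3|11)=+1; (−1)^{1·0·5}·(+1)^0·(+1)^1 = +1.
v=13: a=13^6·(≡12), b=13^2·(≡11) mod 13; (12|13)=+1, (11|13)=-1; (−1)^{6·2·6}·(+1)^2·(-1)^6 = +1.
v=19: a=19^3·(≡12), b=19^1·(≡7) mod 19; (12|19)=-1, (7|19)=+1; (−1)^{3·1·9}·(-1)^1·(+1)^3 = +1.
Ram(-106590, 323) = {2, 3, 5, 17}; no ℚ_2-point on the conic.

[2, 3, 5, 17]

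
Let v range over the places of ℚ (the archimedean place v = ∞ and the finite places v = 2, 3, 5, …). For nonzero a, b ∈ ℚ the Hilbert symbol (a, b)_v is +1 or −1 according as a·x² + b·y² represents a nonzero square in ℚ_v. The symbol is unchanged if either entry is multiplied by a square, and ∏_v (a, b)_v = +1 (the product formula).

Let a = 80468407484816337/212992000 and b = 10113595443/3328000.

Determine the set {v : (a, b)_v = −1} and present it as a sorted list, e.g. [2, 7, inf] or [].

(a, b) ≡ (2210, 6760390) mod (ℚ^×)²; places V = {2, 3, 5, 7, 13, 17, 19, 23, ∞}.
(a,b)_23: α=2, u≡18; β=1, v≡9 (mod 23); (18|23)=+1, (9|23)=+1; sign (−1)^0·+1^1·+1^2 = +1.
(a,b)_19: α=2, u≡7; β=1, v≡11 (mod 19); (7|19)=+1, (11|19)=+1; sign (−1)^0·+1^1·+1^2 = +1.
(a,b)_∞: sgn(2210)=+, sgn(6760390)=+, so +1.
(a,b)_2: α=-17, β=-11; u≡1, v≡3 (mod 8); ε(u)ε(v)=0·1, αω(v)=-17·1, βω(u)=-11·0; sum ≡ 1  ⇒  -1.
(a,b)_7: α=6, u≡3; β=5, v≡2 (mod 7); (3|7)=-1, (2|7)=+1; sign (−1)^0·-1^5·+1^6 = -1.
(a,b)_13: α=-1, u≡10; β=-1, v≡4 (mod 13); (10|13)=+1, (4|13)=+1; sign (−1)^0·+1^-1·+1^-1 = +1.
(a,b)_3: α=6, u≡2; β=4, v≡1 (mod 3); (2|3)=-1, (1|3)=+1; sign (−1)^0·-1^4·+1^6 = +1.
(a,b)_5: α=-3, u≡2; β=-3, v≡2 (mod 5); (2|5)=-1, (2|5)=-1; sign (−1)^0·-1^-3·-1^-3 = +1.
(a,b)_17: α=3, u≡3; β=1, v≡7 (mod 17); (3|17)=-1, (7|17)=-1; sign (−1)^0·-1^1·-1^3 = +1.
(2210, 6760390 / ℚ) ramifies at {2, 7}: a division algebra.

[2, 7]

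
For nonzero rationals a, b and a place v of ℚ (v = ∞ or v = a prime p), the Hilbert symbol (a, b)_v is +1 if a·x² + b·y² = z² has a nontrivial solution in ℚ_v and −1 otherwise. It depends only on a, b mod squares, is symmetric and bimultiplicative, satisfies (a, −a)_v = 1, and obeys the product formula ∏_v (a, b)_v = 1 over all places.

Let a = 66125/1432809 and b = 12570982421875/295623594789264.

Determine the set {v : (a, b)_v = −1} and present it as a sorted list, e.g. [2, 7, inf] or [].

[5, 23]

(a, b) ≡ (5, 115) mod (ℚ^×)²; places V = {2, 3, 5, 7, 19, 23, ∞}.
(a,b)_2: α=0, β=-4; u≡5, v≡3 (mod 8); ε(u)ε(v)=0·1, αω(v)=0·1, βω(u)=-4·1; sum ≡ 0  ⇒  +1.
(a,b)_5: α=3, u≡1; β=9, v≡2 (mod 5); (1|5)=+1, (2|5)=-1; sign (−1)^0·+1^9·-1^3 = -1.
(a,b)_7: α=-2, u≡5; β=-4, v≡5 (mod 7); (5|7)=-1, (5|7)=-1; sign (−1)^0·-1^-4·-1^-2 = +1.
(a,b)_3: α=-4, u≡2; β=-10, v≡1 (mod 3); (2|3)=-1, (1|3)=+1; sign (−1)^0·-1^-10·+1^-4 = +1.
(a,b)_19: α=-2, u≡7; β=-4, v≡6 (mod 19); (7|19)=+1, (6|19)=+1; sign (−1)^0·+1^-4·+1^-2 = +1.
(a,b)_∞: sgn(5)=+, sgn(115)=+, so +1.
(a,b)_23: α=2, u≡10; β=5, v≡21 (mod 23); (10|23)=-1, (21|23)=-1; sign (−1)^0·-1^5·-1^2 = -1.
|Ram(5, 115)| = 2, even; anisotropic at {5, 23}.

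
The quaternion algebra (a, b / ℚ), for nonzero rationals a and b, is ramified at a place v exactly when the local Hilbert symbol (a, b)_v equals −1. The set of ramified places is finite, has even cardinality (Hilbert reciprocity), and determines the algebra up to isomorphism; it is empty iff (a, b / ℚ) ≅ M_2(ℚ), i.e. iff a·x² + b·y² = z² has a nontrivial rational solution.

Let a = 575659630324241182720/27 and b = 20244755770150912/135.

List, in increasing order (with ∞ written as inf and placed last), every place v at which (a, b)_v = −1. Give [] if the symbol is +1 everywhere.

[5, 11, 29, 47]

(a, b) ≡ (1574265, 33495) mod (ℚ^×)²; places V = {2, 3, 5, 7, 11, 13, 29, 47, ∞}.
(a,b)_13: α=2, u≡12; β=2, v≡11 (mod 13); (12|13)=+1, (11|13)=-1; sign (−1)^0·+1^2·-1^2 = +1.
(a,b)_7: α=3, u≡3; β=3, v≡2 (mod 7); (3|7)=-1, (2|7)=+1; sign (−1)^1·-1^3·+1^3 = +1.
(a,b)_2: α=12, β=12; u≡1, v≡7 (mod 8); ε(u)ε(v)=0·1, αω(v)=12·0, βω(u)=12·0; sum ≡ 0  ⇒  +1.
(a,b)_29: α=1, u≡11; β=1, v≡16 (mod 29); (11|29)=-1, (16|29)=+1; sign (−1)^0·-1^1·+1^1 = -1.
(a,b)_47: α=3, u≡46; β=2, v≡11 (mod 47); (46|47)=-1, (11|47)=-1; sign (−1)^0·-1^2·-1^3 = -1.
(a,b)_3: α=-3, u≡1; β=-3, v≡2 (mod 3); (1|3)=+1, (2|3)=-1; sign (−1)^1·+1^-3·-1^-3 = +1.
(a,b)_∞: sgn(1574265)=+, sgn(33495)=+, so +1.
(a,b)_5: α=1, u≡2; β=-1, v≡1 (mod 5); (2|5)=-1, (1|5)=+1; sign (−1)^0·-1^-1·+1^1 = -1.
(a,b)_11: α=5, u≡9; β=3, v≡1 (mod 11); (9|11)=+1, (1|11)=+1; sign (−1)^1·+1^3·+1^5 = -1.
Ram(1574265, 33495) = {5, 11, 29, 47}; no ℚ_5-point on the conic.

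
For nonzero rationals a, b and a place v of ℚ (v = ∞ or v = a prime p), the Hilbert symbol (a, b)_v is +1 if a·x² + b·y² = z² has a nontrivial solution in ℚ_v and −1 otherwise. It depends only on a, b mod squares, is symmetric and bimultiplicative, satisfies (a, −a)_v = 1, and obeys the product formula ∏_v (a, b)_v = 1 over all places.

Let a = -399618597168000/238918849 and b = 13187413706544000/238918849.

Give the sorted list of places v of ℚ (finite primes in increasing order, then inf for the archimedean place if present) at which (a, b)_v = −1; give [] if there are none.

[5, 7, 11, 23]

(a, b) ≡ (-4830, 17710) mod (ℚ^×)²; places V = {2, 3, 5, 7, 11, 13, 17, 23, 29, 41, 47, ∞}.
(a,b)_41: α=-2, u≡32; β=-2, v≡10 (mod 41); (32|41)=+1, (10|41)=+1; sign (−1)^0·+1^-2·+1^-2 = +1.
(a,b)_23: α=1, u≡11; β=1, v≡5 (mod 23); (11|23)=-1, (5|23)=-1; sign (−1)^1·-1^1·-1^1 = -1.
(a,b)_13: α=-2, u≡5; β=-2, v≡4 (mod 13); (5|13)=-1, (4|13)=+1; sign (−1)^0·-1^-2·+1^-2 = +1.
(a,b)_29: α=-2, u≡13; β=-2, v≡6 (mod 29); (13|29)=+1, (6|29)=+1; sign (−1)^0·+1^-2·+1^-2 = +1.
(a,b)_∞: sgn(-4830)=−, sgn(17710)=+, so +1.
(a,b)_11: α=0, u≡8; β=1, v≡9 (mod 11); (8|11)=-1, (9|11)=+1; sign (−1)^0·-1^1·+1^0 = -1.
(a,b)_7: α=1, u≡6; β=1, v≡5 (mod 7); (6|7)=-1, (5|7)=-1; sign (−1)^1·-1^1·-1^1 = -1.
(a,b)_17: α=2, u≡16; β=2, v≡16 (mod 17); (16|17)=+1, (16|17)=+1; sign (−1)^0·+1^2·+1^2 = +1.
(a,b)_47: α=2, u≡41; β=2, v≡10 (mod 47); (41|47)=-1, (10|47)=-1; sign (−1)^0·-1^2·-1^2 = +1.
(a,b)_2: α=7, β=7; u≡1, v≡7 (mod 8); ε(u)ε(v)=0·1, αω(v)=7·0, βω(u)=7·0; sum ≡ 0  ⇒  +1.
(a,b)_3: α=5, u≡1; β=6, v≡1 (mod 3); (1|3)=+1, (1|3)=+1; sign (−1)^0·+1^6·+1^5 = +1.
(a,b)_5: α=3, u≡4; β=3, v≡3 (mod 5); (4|5)=+1, (3|5)=-1; sign (−1)^0·+1^3·-1^3 = -1.
|Ram(-4830, 17710)| = 4, even; anisotropic at {5, 7, 11, 23}.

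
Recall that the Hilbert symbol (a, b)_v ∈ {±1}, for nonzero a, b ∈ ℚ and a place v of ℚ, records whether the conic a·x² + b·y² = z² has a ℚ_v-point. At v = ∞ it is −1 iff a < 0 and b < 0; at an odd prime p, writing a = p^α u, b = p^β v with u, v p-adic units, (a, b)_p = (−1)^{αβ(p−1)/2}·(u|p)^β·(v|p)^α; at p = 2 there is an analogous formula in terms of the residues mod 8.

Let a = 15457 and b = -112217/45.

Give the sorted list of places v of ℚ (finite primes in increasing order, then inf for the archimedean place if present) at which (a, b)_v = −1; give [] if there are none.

[5, 13]

Mod squares: a ≡ 15457, b ≡ -561085. Check v ∈ {∞, 2, 3, 5, 7, 13, 17, 23, 29, 41}.
v=17: a=17^0·(≡4), b=17^1·(≡15) mod 17; (4|17)=+1, (15|17)=+1; (−1)^{0·1·8}·(+1)^1·(+1)^0 = +1.
v=3: a=3^0·(≡1), b=3^-2·(≡2) mod 3; (1|3)=+1, (2|3)=-1; (−1)^{0·-2·1}·(+1)^-2·(-1)^0 = +1.
v=5: a=5^0·(≡2), b=5^-1·(≡2) mod 5; (2|5)=-1, (2|5)=-1; (−1)^{0·-1·2}·(-1)^-1·(-1)^0 = -1.
v=29: a=29^1·(≡11), b=29^0·(≡28) mod 29; (11|29)=-1, (28|29)=+1; (−1)^{1·0·14}·(-1)^0·(+1)^1 = +1.
v=7: a=7^0·(≡1), b=7^1·(≡2) mod 7; (1|7)=+1, (2|7)=+1; (−1)^{0·1·3}·(+1)^1·(+1)^0 = +1.
v=∞: 15457 > 0 and -561085 < 0  ⇒  (a,b)_∞ = +1.
v=41: a=41^1·(≡8), b=41^1·(≡23) mod 41; (8|41)=+1, (23|41)=+1; (−1)^{1·1·20}·(+1)^1·(+1)^1 = +1.
v=13: a=13^1·(≡6), b=13^0·(≡2) mod 13; (6|13)=-1, (2|13)=-1; (−1)^{1·0·6}·(-1)^0·(-1)^1 = -1.
v=2: v_2(a)=0, v_2(b)=0; units ≡ 1, 3 (mod 8); ε·ε+αω+βω = 0·1+0·1+0·0 ≡ 0  ⇒  (a,b)_2 = +1.
v=23: a=23^0·(≡1), b=23^1·(≡3) mod 23; (1|23)=+1, (3|23)=+1; (−1)^{0·1·11}·(+1)^1·(+1)^0 = +1.
|Ram(15457, -561085)| = 2, even; anisotropic at {5, 13}.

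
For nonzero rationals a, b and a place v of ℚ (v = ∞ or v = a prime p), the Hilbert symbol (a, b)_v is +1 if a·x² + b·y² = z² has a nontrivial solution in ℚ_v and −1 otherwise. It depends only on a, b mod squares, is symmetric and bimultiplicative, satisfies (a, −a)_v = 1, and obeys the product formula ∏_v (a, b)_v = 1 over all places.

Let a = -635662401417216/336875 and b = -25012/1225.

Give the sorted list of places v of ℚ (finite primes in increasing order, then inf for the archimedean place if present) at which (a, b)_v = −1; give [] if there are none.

[2, 11, 37, inf]

Mod squares: a ≡ -383801, b ≡ -37. Check v ∈ {∞, 2, 3, 5, 7, 11, 13, 19, 23, 37, 41}.
v=2: v_2(a)=12, v_2(b)=2; units ≡ 7, 3 (mod 8); ε·ε+αω+βω = 1·1+12·1+2·0 ≡ 1  ⇒  (a,b)_2 = -1.
v=37: a=37^3·(≡35), b=37^1·(≡16) mod 37; (35|37)=-1, (16|37)=+1; (−1)^{3·1·18}·(-1)^1·(+1)^3 = -1.
v=13: a=13^0·(≡8), b=13^2·(≡7) mod 13; (8|13)=-1, (7|13)=-1; (−1)^{0·2·6}·(-1)^2·(-1)^0 = +1.
v=5: a=5^-4·(≡1), b=5^-2·(≡2) mod 5; (1|5)=+1, (2|5)=-1; (−1)^{-4·-2·2}·(+1)^-2·(-1)^-4 = +1.
v=3: a=3^2·(≡1), b=3^0·(≡2) mod 3; (1|3)=+1, (2|3)=-1; (−1)^{2·0·1}·(+1)^0·(-1)^2 = +1.
v=11: a=11^-1·(≡3), b=11^0·(≡6) mod 11; (3|11)=+1, (6|11)=-1; (−1)^{-1·0·5}·(+1)^0·(-1)^-1 = -1.
v=23: a=23^1·(≡22), b=23^0·(≡2) mod 23; (22|23)=-1, (2|23)=+1; (−1)^{1·0·11}·(-1)^0·(+1)^1 = +1.
v=∞: -383801 < 0 and -37 < 0  ⇒  (a,b)_∞ = -1.
v=19: a=19^2·(≡2), b=19^0·(≡16) mod 19; (2|19)=-1, (16|19)=+1; (−1)^{2·0·9}·(-1)^0·(+1)^2 = +1.
v=41: a=41^1·(≡30), b=41^0·(≡25) mod 41; (30|41)=-1, (25|41)=+1; (−1)^{1·0·20}·(-1)^0·(+1)^1 = +1.
v=7: a=7^-2·(≡2), b=7^-2·(≡5) mod 7; (2|7)=+1, (5|7)=-1; (−1)^{-2·-2·3}·(+1)^-2·(-1)^-2 = +1.
|Ram(-383801, -37)| = 4, even; anisotropic at {2, 11, 37, ∞}.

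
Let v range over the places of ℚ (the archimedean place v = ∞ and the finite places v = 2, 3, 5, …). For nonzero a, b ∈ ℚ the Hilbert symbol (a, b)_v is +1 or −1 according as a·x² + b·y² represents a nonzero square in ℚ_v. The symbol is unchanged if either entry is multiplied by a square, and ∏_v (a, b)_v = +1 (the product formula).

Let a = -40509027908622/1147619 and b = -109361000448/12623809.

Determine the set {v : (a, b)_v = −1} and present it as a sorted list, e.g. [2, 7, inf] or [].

Mod squares: a ≡ -858, b ≡ -7. Check v ∈ {∞, 2, 3, 7, 11, 13, 17, 19, 31, 41}.
v=13: a=13^1·(≡3), b=13^0·(≡5) mod 13; (3|13)=+1, (5|13)=-1; (−1)^{1·0·6}·(+1)^0·(-1)^1 = -1.
v=31: a=31^2·(≡20), b=31^2·(≡11) mod 31; (20|31)=+1, (11|31)=-1; (−1)^{2·2·15}·(+1)^2·(-1)^2 = +1.
v=∞: -858 < 0 and -7 < 0  ⇒  (a,b)_∞ = -1.
v=41: a=41^2·(≡34), b=41^0·(≡38) mod 41; (34|41)=-1, (38|41)=-1; (−1)^{2·0·20}·(-1)^0·(-1)^2 = +1.
v=2: v_2(a)=1, v_2(b)=12; units ≡ 3, 1 (mod 8); ε·ε+αω+βω = 1·0+1·0+12·1 ≡ 0  ⇒  (a,b)_2 = +1.
v=7: a=7^2·(≡6), b=7^3·(≡3) mod 7; (6|7)=-1, (3|7)=-1; (−1)^{2·3·3}·(-1)^3·(-1)^2 = -1.
v=17: a=17^-2·(≡2), b=17^-2·(≡12) mod 17; (2|17)=+1, (12|17)=-1; (−1)^{-2·-2·8}·(+1)^-2·(-1)^-2 = +1.
v=11: a=11^-1·(≡7), b=11^-2·(≡3) mod 11; (7|11)=-1, (3|11)=+1; (−1)^{-1·-2·5}·(-1)^-2·(+1)^-1 = +1.
v=3: a=3^9·(≡2), b=3^4·(≡2) mod 3; (2|3)=-1, (2|3)=-1; (−1)^{9·4·1}·(-1)^4·(-1)^9 = -1.
v=19: a=19^-2·(≡7), b=19^-2·(≡13) mod 19; (7|19)=+1, (13|19)=-1; (−1)^{-2·-2·9}·(+1)^-2·(-1)^-2 = +1.
Ram(-858, -7) = {3, 7, 13, ∞}; no ℚ_3-point on the conic.

[3, 7, 13, inf]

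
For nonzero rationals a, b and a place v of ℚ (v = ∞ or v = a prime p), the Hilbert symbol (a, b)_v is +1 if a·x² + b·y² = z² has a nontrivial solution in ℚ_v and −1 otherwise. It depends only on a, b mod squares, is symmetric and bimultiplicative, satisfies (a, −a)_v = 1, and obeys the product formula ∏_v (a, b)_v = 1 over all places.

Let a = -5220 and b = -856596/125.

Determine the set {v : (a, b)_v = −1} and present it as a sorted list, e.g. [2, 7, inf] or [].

[2, 3, 13, inf]

(a, b) ≡ (-145, -3705) mod (ℚ^×)²; places V = {2, 3, 5, 13, 17, 19, 29, ∞}.
(a,b)_3: α=2, u≡2; β=1, v≡1 (mod 3); (2|3)=-1, (1|3)=+1; sign (−1)^0·-1^1·+1^2 = -1.
(a,b)_19: α=0, u≡5; β=1, v≡2 (mod 19); (5|19)=+1, (2|19)=-1; sign (−1)^0·+1^1·-1^0 = +1.
(a,b)_5: α=1, u≡1; β=-3, v≡4 (mod 5); (1|5)=+1, (4|5)=+1; sign (−1)^0·+1^-3·+1^1 = +1.
(a,b)_13: α=0, u≡6; β=1, v≡12 (mod 13); (6|13)=-1, (12|13)=+1; sign (−1)^0·-1^1·+1^0 = -1.
(a,b)_29: α=1, u≡23; β=0, v≡20 (mod 29); (23|29)=+1, (20|29)=+1; sign (−1)^0·+1^0·+1^1 = +1.
(a,b)_∞: sgn(-145)=−, sgn(-3705)=−, so -1.
(a,b)_2: α=2, β=2; u≡7, v≡7 (mod 8); ε(u)ε(v)=1·1, αω(v)=2·0, βω(u)=2·0; sum ≡ 1  ⇒  -1.
(a,b)_17: α=0, u≡16; β=2, v≡16 (mod 17); (16|17)=+1, (16|17)=+1; sign (−1)^0·+1^2·+1^0 = +1.
Ram(-145, -3705) = {2, 3, 13, ∞}; no ℚ_2-point on the conic.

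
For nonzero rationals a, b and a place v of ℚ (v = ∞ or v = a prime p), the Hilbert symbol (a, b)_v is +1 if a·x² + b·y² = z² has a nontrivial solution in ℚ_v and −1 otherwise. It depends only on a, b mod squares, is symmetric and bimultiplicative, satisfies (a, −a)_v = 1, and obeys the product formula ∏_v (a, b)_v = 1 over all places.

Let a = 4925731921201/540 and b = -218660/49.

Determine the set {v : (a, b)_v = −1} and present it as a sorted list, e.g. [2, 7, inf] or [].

Mod squares: a ≡ 15, b ≡ -65. Check v ∈ {∞, 2, 3, 5, 7, 13, 29}.
v=2: v_2(a)=-2, v_2(b)=2; units ≡ 7, 7 (mod 8); ε·ε+αω+βω = 1·1+-2·0+2·0 ≡ 1  ⇒  (a,b)_2 = -1.
v=7: a=7^2·(≡1), b=7^-2·(≡6) mod 7; (1|7)=+1, (6|7)=-1; (−1)^{2·-2·3}·(+1)^-2·(-1)^2 = +1.
v=29: a=29^6·(≡17), b=29^2·(≡16) mod 29; (17|29)=-1, (16|29)=+1; (−1)^{6·2·14}·(-1)^2·(+1)^6 = +1.
v=13: a=13^2·(≡7), b=13^1·(≡8) mod 13; (7|13)=-1, (8|13)=-1; (−1)^{2·1·6}·(-1)^1·(-1)^2 = -1.
v=3: a=3^-3·(≡2), b=3^0·(≡1) mod 3; (2|3)=-1, (1|3)=+1; (−1)^{-3·0·1}·(-1)^0·(+1)^-3 = +1.
v=∞: 15 > 0 and -65 < 0  ⇒  (a,b)_∞ = +1.
v=5: a=5^-1·(≡2), b=5^1·(≡2) mod 5; (2|5)=-1, (2|5)=-1; (−1)^{-1·1·2}·(-1)^1·(-1)^-1 = +1.
|Ram(15, -65)| = 2, even; anisotropic at {2, 13}.

[2, 13]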